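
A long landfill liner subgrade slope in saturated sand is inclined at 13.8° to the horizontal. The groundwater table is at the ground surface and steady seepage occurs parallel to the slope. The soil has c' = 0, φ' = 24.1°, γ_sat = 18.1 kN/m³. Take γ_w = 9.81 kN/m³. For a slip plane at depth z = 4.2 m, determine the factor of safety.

With seepage parallel to the slope and the water table at the surface, the effective normal stress on the slip plane uses the buoyant unit weight γ' = γ_sat − γ_w while the driving shear stress uses γ_sat:
FS = [c' + γ' z cos²β tanφ'] / [γ_sat z sinβ cosβ]
(For c' = 0 this reduces to FS = (γ'/γ_sat)·tanφ'/tanβ.)
γ' = 18.1 − 9.81 = 8.29 kN/m³
Numerator = 0.0 + 8.29·4.2·cos²13.8°·tan24.1° = 0.0 + 8.29·4.2·0.9431·0.4473 = 14.689 kPa
Denominator = 18.1·4.2·sin13.8°·cos13.8° = 18.1·4.2·0.2385·0.9711 = 17.610 kPa
FS = 14.689 / 17.610 = 0.834

FS = 0.83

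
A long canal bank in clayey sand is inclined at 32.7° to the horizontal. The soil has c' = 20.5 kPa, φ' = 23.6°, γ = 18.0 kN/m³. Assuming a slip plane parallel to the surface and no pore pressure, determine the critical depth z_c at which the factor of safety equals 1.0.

z_c = 7.84 m

Setting FS = 1.00 in FS = [c' + γz cos²β tanφ'] / [γz sinβ cosβ] and solving for z:
z = c' / [γ cosβ (FS·sinβ − cosβ·tanφ')]
  = 20.5 / [18.0·cos32.7°·(1.00·sin32.7° − cos32.7°·tan23.6°)]
  = 20.5 / [18.0·0.8415·(1.00·0.5402 − 0.8415·0.4369)]
  = 20.5 / 2.6143 = 7.841 m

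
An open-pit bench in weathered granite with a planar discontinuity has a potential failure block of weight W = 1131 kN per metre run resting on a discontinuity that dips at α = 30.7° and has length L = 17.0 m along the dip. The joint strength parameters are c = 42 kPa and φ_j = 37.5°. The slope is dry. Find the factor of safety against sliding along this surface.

FS = 2.53

Resolving the block weight along and normal to the plane and applying the Mohr–Coulomb strength on the joint:
N' = W cosα = 1131·cos30.7° = 972.5 kN/m
Driving force T = W sinα = 1131·sin30.7° = 577.4 kN/m
Resisting force R = c·L + N'·tanφ_j = 42·17.0 + 972.5·tan37.5° = 714.0 + 746.2 = 1460.2 kN/m
FS = R / T = 1460.2 / 577.4 = 2.529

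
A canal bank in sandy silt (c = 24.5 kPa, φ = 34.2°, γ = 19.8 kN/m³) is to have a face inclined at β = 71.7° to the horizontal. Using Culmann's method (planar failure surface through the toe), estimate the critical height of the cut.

H_c = 18.81 m

Culmann's analysis gives the critical failure plane at α_cr = (β + φ)/2 = (71.7 + 34.2)/2 = 53.0°, and the critical height
H_c = (4c/γ) · sinβ cosφ / [1 − cos(β − φ)]
    = (4·24.5/19.8) · sin71.7°·cos34.2° / [1 − cos(37.5°)]
    = 4.949 · 0.9494·0.8271 / [1 − 0.7934]
    = 4.949 · 0.7853 / 0.2066
    = 18.81 m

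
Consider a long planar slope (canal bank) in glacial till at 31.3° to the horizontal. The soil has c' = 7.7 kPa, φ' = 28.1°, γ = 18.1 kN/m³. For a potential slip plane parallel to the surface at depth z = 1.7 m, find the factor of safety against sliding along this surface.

For an infinite slope with a slip plane parallel to the surface (no pore pressure): FS = [c' + γz cos²β tanφ'] / [γz sinβ cosβ].
γz = 18.1·1.7 = 30.77 kN/m²
Numerator = 7.7 + 30.77·cos²31.3°·tan28.1° = 7.7 + 30.77·0.7301·0.5340 = 19.695 kPa
Denominator = 30.77·sin31.3°·cos31.3° = 30.77·0.5195·0.8545 = 13.659 kPa
FS = 19.695 / 13.659 = 1.442

FS = 1.44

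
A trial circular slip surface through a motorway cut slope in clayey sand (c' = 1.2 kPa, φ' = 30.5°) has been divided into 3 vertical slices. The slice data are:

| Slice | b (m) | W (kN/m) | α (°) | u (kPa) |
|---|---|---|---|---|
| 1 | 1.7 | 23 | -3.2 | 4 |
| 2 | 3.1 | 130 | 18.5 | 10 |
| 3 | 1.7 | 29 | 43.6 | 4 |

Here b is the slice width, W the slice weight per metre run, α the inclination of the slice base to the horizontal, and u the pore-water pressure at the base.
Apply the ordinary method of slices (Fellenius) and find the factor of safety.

Ordinary method of slices: FS = Σ[c'·Δl_i + (W_i cosα_i − u_i·Δl_i)·tanφ'] / Σ W_i sinα_i, with Δl_i = b_i / cosα_i.
Slice 1: Δl = 1.7/cos(-3.2°) = 1.703 m; N'_1 = 23·cos(-3.2°) − 4·1.703 = 16.2; c'Δl = 2.04; W sinα = -1.3
Slice 2: Δl = 3.1/cos18.5° = 3.269 m; N'_2 = 130·cos18.5° − 10·3.269 = 90.6; c'Δl = 3.92; W sinα = 41.2
Slice 3: Δl = 1.7/cos43.6° = 2.348 m; N'_3 = 29·cos43.6° − 4·2.348 = 11.6; c'Δl = 2.82; W sinα = 20.0
Σc'Δl = 8.8 kN/m; ΣN' = 118.4 kN/m; ΣW sinα = 60.0 kN/m
Resisting = 8.8 + 118.4·tan30.5° = 8.8 + 69.7 = 78.5 kN/m
FS = 78.5 / 60.0 = 1.309

FS = 1.31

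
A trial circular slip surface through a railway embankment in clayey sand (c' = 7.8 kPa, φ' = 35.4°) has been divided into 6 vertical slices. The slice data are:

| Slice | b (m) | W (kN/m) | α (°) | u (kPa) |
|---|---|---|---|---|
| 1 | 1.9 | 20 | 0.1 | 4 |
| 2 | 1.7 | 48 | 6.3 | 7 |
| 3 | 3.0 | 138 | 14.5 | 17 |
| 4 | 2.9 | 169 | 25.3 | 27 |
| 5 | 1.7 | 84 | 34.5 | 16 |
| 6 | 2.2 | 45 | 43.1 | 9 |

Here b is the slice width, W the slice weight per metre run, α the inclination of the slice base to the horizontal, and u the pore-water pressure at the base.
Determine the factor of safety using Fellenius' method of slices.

FS = 1.50

Ordinary method of slices: FS = Σ[c'·Δl_i + (W_i cosα_i − u_i·Δl_i)·tanφ'] / Σ W_i sinα_i, with Δl_i = b_i / cosα_i.
Slice 1: Δl = 1.9/cos0.1° = 1.900 m; N'_1 = 20·cos0.1° − 4·1.900 = 12.4; c'Δl = 14.82; W sinα = 0.0
Slice 2: Δl = 1.7/cos6.3° = 1.710 m; N'_2 = 48·cos6.3° − 7·1.710 = 35.7; c'Δl = 13.34; W sinα = 5.3
Slice 3: Δl = 3.0/cos14.5° = 3.099 m; N'_3 = 138·cos14.5° − 17·3.099 = 80.9; c'Δl = 24.17; W sinα = 34.6
Slice 4: Δl = 2.9/cos25.3° = 3.208 m; N'_4 = 169·cos25.3° − 27·3.208 = 66.2; c'Δl = 25.02; W sinα = 72.2
Slice 5: Δl = 1.7/cos34.5° = 2.063 m; N'_5 = 84·cos34.5° − 16·2.063 = 36.2; c'Δl = 16.09; W sinα = 47.6
Slice 6: Δl = 2.2/cos43.1° = 3.013 m; N'_6 = 45·cos43.1° − 9·3.013 = 5.7; c'Δl = 23.50; W sinα = 30.7
Σc'Δl = 116.9 kN/m; ΣN' = 237.2 kN/m; ΣW sinα = 190.4 kN/m
Resisting = 116.9 + 237.2·tan35.4° = 116.9 + 168.6 = 285.5 kN/m
FS = 285.5 / 190.4 = 1.500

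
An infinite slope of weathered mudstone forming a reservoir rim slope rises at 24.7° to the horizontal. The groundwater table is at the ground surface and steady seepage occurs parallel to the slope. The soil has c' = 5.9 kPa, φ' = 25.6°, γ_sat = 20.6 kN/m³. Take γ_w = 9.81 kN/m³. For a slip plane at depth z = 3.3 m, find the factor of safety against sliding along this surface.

FS = 0.77

With seepage parallel to the slope and the water table at the surface, the effective normal stress on the slip plane uses the buoyant unit weight γ' = γ_sat − γ_w while the driving shear stress uses γ_sat:
FS = [c' + γ' z cos²β tanφ'] / [γ_sat z sinβ cosβ]
γ' = 20.6 − 9.81 = 10.79 kN/m³
Numerator = 5.9 + 10.79·3.3·cos²24.7°·tan25.6° = 5.9 + 10.79·3.3·0.8254·0.4791 = 19.981 kPa
Denominator = 20.6·3.3·sin24.7°·cos24.7° = 20.6·3.3·0.4179·0.9085 = 25.808 kPa
FS = 19.981 / 25.808 = 0.774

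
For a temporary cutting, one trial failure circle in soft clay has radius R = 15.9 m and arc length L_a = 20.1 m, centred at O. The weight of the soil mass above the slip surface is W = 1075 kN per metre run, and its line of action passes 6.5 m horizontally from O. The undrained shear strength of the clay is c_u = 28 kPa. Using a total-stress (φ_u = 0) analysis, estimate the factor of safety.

FS = 1.28

Taking moments about the centre O, the resisting moment is provided by the undrained shear strength acting along the arc:
M_R = c_u·L_a·R = 28·20.10·15.9 = 8948.5 kN·m/m
M_D = W·d = 1075·6.5 = 6987.5 kN·m/m
FS = M_R / M_D = 8948.5 / 6987.5 = 1.281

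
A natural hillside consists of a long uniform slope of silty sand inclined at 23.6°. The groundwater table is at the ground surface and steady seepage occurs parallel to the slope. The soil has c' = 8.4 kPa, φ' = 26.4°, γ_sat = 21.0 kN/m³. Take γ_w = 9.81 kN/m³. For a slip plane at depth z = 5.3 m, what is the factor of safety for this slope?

FS = 0.81

With seepage parallel to the slope and the water table at the surface, the effective normal stress on the slip plane uses the buoyant unit weight γ' = γ_sat − γ_w while the driving shear stress uses γ_sat:
FS = [c' + γ' z cos²β tanφ'] / [γ_sat z sinβ cosβ]
γ' = 21.0 − 9.81 = 11.19 kN/m³
Numerator = 8.4 + 11.19·5.3·cos²23.6°·tan26.4° = 8.4 + 11.19·5.3·0.8397·0.4964 = 33.122 kPa
Denominator = 21.0·5.3·sin23.6°·cos23.6° = 21.0·5.3·0.4003·0.9164 = 40.832 kPa
FS = 33.122 / 40.832 = 0.811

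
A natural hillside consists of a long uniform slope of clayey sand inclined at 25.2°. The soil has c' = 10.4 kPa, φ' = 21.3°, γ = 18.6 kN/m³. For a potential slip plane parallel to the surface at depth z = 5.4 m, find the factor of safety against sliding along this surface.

FS = 1.10

For an infinite slope with a slip plane parallel to the surface (no pore pressure): FS = [c' + γz cos²β tanφ'] / [γz sinβ cosβ].
γz = 18.6·5.4 = 100.44 kN/m²
Numerator = 10.4 + 100.44·cos²25.2°·tan21.3° = 10.4 + 100.44·0.8187·0.3899 = 42.461 kPa
Denominator = 100.44·sin25.2°·cos25.2° = 100.44·0.4258·0.9048 = 38.695 kPa
FS = 42.461 / 38.695 = 1.097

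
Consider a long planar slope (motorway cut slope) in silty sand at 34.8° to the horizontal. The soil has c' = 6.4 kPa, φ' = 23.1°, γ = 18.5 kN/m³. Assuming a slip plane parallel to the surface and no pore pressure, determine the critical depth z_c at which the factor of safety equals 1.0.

Setting FS = 1.00 in FS = [c' + γz cos²β tanφ'] / [γz sinβ cosβ] and solving for z:
z = c' / [γ cosβ (FS·sinβ − cosβ·tanφ')]
  = 6.4 / [18.5·cos34.8°·(1.00·sin34.8° − cos34.8°·tan23.1°)]
  = 6.4 / [18.5·0.8211·(1.00·0.5707 − 0.8211·0.4265)]
  = 6.4 / 3.3491 = 1.911 m

z_c = 1.91 m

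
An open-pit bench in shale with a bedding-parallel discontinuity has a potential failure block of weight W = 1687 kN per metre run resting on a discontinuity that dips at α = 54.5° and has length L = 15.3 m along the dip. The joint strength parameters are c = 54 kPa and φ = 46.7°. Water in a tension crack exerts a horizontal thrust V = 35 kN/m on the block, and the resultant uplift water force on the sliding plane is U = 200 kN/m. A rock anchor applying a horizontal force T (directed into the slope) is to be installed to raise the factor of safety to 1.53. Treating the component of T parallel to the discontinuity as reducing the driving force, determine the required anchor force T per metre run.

T = 291 kN/m

Resolving forces along and normal to the sliding plane, with the horizontal anchor force T adding T·sinα to the effective normal force and T·cosα acting up the plane against the driving force:
FS = [cL + (W cosα − U − V sinα + T sinα) tanφ] / [W sinα + V cosα − T cosα]
Without the anchor: N' = 751.2 kN/m, driving T_d = 1393.7 kN/m, resisting R = 54·15.3 + 751.2·tan46.7° = 1623.3 kN/m, FS = 1.16.
Setting FS = 1.53 and solving for T:
1.53·(1393.7 − T cos54.5°) = 1623.3 + T sin54.5°·tan46.7°
T·(sin54.5°·tan46.7° + 1.53·cos54.5°) = 1.53·1393.7 − 1623.3
T·(0.8141·1.0612 + 1.53·0.5807) = 2132.4 − 1623.3 = 509.1
T·1.7524 = 509.1
T = 290.5 kN/m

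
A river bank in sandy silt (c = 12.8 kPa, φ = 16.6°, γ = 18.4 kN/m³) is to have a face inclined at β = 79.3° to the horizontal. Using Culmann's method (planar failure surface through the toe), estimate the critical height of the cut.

Culmann's analysis gives the critical failure plane at α_cr = (β + φ)/2 = (79.3 + 16.6)/2 = 48.0°, and the critical height
H_c = (4c/γ) · sinβ cosφ / [1 − cos(β − φ)]
    = (4·12.8/18.4) · sin79.3°·cos16.6° / [1 − cos(62.7°)]
    = 2.783 · 0.9826·0.9583 / [1 − 0.4586]
    = 2.783 · 0.9417 / 0.5414
    = 4.84 m

H_c = 4.84 m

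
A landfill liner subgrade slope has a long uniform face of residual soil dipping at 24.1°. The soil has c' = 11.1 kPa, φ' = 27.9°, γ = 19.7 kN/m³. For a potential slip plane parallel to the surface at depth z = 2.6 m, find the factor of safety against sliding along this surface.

FS = 1.77

For an infinite slope with a slip plane parallel to the surface (no pore pressure): FS = [c' + γz cos²β tanφ'] / [γz sinβ cosβ].
γz = 19.7·2.6 = 51.22 kN/m²
Numerator = 11.1 + 51.22·cos²24.1°·tan27.9° = 11.1 + 51.22·0.8333·0.5295 = 33.698 kPa
Denominator = 51.22·sin24.1°·cos24.1° = 51.22·0.4083·0.9128 = 19.092 kPa
FS = 33.698 / 19.092 = 1.765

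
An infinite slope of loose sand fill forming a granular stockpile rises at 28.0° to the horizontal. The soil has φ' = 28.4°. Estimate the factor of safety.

FS = 1.02

For a dry cohesionless infinite slope the factor of safety is FS = tanφ' / tanβ.
FS = tan28.4° / tan28.0° = 0.5407 / 0.5317 = 1.017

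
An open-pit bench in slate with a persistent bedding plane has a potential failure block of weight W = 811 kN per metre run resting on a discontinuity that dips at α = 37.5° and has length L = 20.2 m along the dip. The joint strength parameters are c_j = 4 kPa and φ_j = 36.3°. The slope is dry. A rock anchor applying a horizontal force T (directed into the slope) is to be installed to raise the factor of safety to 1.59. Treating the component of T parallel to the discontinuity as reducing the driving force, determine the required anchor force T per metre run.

Resolving forces along and normal to the sliding plane, with the horizontal anchor force T adding T·sinα to the effective normal force and T·cosα acting up the plane against the driving force:
FS = [c_jL + (W cosα + T sinα) tanφ_j] / [W sinα − T cosα]
Without the anchor: N' = 643.4 kN/m, driving T_d = 493.7 kN/m, resisting R = 4·20.2 + 643.4·tan36.3° = 553.4 kN/m, FS = 1.12.
Setting FS = 1.59 and solving for T:
1.59·(493.7 − T cos37.5°) = 553.4 + T sin37.5°·tan36.3°
T·(sin37.5°·tan36.3° + 1.59·cos37.5°) = 1.59·493.7 − 553.4
T·(0.6088·0.7346 + 1.59·0.7934) = 785.0 − 553.4 = 231.6
T·1.7086 = 231.6
T = 135.5 kN/m

T = 136 kN/m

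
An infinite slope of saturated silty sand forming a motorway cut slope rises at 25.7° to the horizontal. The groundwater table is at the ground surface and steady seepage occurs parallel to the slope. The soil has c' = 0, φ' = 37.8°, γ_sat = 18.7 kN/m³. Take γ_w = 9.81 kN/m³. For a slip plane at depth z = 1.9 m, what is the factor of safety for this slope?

FS = 0.77

With seepage parallel to the slope and the water table at the surface, the effective normal stress on the slip plane uses the buoyant unit weight γ' = γ_sat − γ_w while the driving shear stress uses γ_sat:
FS = [c' + γ' z cos²β tanφ'] / [γ_sat z sinβ cosβ]
(For c' = 0 this reduces to FS = (γ'/γ_sat)·tanφ'/tanβ.)
γ' = 18.7 − 9.81 = 8.89 kN/m³
Numerator = 0.0 + 8.89·1.9·cos²25.7°·tan37.8° = 0.0 + 8.89·1.9·0.8119·0.7757 = 10.638 kPa
Denominator = 18.7·1.9·sin25.7°·cos25.7° = 18.7·1.9·0.4337·0.9011 = 13.884 kPa
FS = 10.638 / 13.884 = 0.766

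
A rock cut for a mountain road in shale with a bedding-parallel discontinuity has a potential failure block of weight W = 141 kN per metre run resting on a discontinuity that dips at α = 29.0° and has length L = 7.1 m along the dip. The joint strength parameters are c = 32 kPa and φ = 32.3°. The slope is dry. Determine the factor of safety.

Resolving the block weight along and normal to the plane and applying the Mohr–Coulomb strength on the joint:
N' = W cosα = 141·cos29.0° = 123.3 kN/m
Driving force T = W sinα = 141·sin29.0° = 68.4 kN/m
Resisting force R = c·L + N'·tanφ = 32·7.1 + 123.3·tan32.3° = 227.2 + 78.0 = 305.2 kN/m
FS = R / T = 305.2 / 68.4 = 4.464

FS = 4.46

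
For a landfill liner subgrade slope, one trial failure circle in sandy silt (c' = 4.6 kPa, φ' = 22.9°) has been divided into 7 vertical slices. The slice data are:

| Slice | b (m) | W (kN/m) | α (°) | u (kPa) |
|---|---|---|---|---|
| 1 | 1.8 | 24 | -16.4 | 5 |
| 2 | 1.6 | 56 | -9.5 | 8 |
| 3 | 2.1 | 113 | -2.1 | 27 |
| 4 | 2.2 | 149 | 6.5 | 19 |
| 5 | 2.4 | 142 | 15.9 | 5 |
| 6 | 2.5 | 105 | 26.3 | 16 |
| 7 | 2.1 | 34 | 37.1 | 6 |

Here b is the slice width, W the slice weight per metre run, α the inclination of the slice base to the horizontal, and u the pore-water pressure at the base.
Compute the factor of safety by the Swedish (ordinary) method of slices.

FS = 2.36

Ordinary method of slices: FS = Σ[c'·Δl_i + (W_i cosα_i − u_i·Δl_i)·tanφ'] / Σ W_i sinα_i, with Δl_i = b_i / cosα_i.
Slice 1: Δl = 1.8/cos(-16.4°) = 1.876 m; N'_1 = 24·cos(-16.4°) − 5·1.876 = 13.6; c'Δl = 8.63; W sinα = -6.8
Slice 2: Δl = 1.6/cos(-9.5°) = 1.622 m; N'_2 = 56·cos(-9.5°) − 8·1.622 = 42.3; c'Δl = 7.46; W sinα = -9.2
Slice 3: Δl = 2.1/cos(-2.1°) = 2.101 m; N'_3 = 113·cos(-2.1°) − 27·2.101 = 56.2; c'Δl = 9.67; W sinα = -4.1
Slice 4: Δl = 2.2/cos6.5° = 2.214 m; N'_4 = 149·cos6.5° − 19·2.214 = 106.0; c'Δl = 10.19; W sinα = 16.9
Slice 5: Δl = 2.4/cos15.9° = 2.495 m; N'_5 = 142·cos15.9° − 5·2.495 = 124.1; c'Δl = 11.48; W sinα = 38.9
Slice 6: Δl = 2.5/cos26.3° = 2.789 m; N'_6 = 105·cos26.3° − 16·2.789 = 49.5; c'Δl = 12.83; W sinα = 46.5
Slice 7: Δl = 2.1/cos37.1° = 2.633 m; N'_7 = 34·cos37.1° − 6·2.633 = 11.3; c'Δl = 12.11; W sinα = 20.5
Σc'Δl = 72.4 kN/m; ΣN' = 403.0 kN/m; ΣW sinα = 102.6 kN/m
Resisting = 72.4 + 403.0·tan22.9° = 72.4 + 170.2 = 242.6 kN/m
FS = 242.6 / 102.6 = 2.363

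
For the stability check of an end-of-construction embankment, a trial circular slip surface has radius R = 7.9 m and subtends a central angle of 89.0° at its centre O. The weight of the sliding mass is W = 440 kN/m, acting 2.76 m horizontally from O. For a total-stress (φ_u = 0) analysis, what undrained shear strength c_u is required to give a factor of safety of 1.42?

FS = c_u·L_a·R / (W·d), so c_u = FS·W·d / (L_a·R).
Arc length L_a = R·θ = 7.9·(89.0°·π/180) = 7.9·1.5533 = 12.27 m
c_u = 1.42·440·2.76 / (12.27·7.9) = 1724.4 / 96.94 = 17.79 kPa

c_u = 17.8 kPa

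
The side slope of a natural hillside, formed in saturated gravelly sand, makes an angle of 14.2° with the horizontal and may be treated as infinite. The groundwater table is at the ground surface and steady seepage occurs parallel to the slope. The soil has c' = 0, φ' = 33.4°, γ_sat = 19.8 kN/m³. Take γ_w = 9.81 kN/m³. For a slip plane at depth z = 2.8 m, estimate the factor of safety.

With seepage parallel to the slope and the water table at the surface, the effective normal stress on the slip plane uses the buoyant unit weight γ' = γ_sat − γ_w while the driving shear stress uses γ_sat:
FS = [c' + γ' z cos²β tanφ'] / [γ_sat z sinβ cosβ]
(For c' = 0 this reduces to FS = (γ'/γ_sat)·tanφ'/tanβ.)
γ' = 19.8 − 9.81 = 9.99 kN/m³
Numerator = 0.0 + 9.99·2.8·cos²14.2°·tan33.4° = 0.0 + 9.99·2.8·0.9398·0.6594 = 17.334 kPa
Denominator = 19.8·2.8·sin14.2°·cos14.2° = 19.8·2.8·0.2453·0.9694 = 13.184 kPa
FS = 17.334 / 13.184 = 1.315

FS = 1.31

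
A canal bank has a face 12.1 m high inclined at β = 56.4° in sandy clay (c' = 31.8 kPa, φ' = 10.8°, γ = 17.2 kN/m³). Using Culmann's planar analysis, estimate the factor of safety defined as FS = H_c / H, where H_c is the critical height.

FS = 1.66

H_c = (4c'/γ) · sinβ cosφ' / [1 − cos(β − φ')]
    = (4·31.8/17.2) · sin56.4°·cos10.8° / [1 − cos45.6°]
    = 7.395 · 0.8182 / 0.3003 = 20.15 m
FS = H_c / H = 20.15 / 12.1 = 1.665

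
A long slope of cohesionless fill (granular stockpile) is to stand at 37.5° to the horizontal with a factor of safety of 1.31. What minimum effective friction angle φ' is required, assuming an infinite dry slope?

FS = tanφ'/tanβ ⇒ tanφ' = FS · tanβ = 1.31 · tan37.5° = 1.0052
φ' = arctan(1.0052) = 45.15°

φ' = 45.1°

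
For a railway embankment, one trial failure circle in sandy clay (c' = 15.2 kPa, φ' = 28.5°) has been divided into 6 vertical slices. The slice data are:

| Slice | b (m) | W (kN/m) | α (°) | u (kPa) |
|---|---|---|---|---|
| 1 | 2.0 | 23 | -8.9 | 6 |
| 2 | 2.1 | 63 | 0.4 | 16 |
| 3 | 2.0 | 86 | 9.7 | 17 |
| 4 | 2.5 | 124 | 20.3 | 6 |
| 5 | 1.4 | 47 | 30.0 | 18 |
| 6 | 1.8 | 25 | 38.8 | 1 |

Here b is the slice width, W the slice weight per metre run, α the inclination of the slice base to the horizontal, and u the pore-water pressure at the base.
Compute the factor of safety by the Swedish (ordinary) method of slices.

FS = 3.34

Ordinary method of slices: FS = Σ[c'·Δl_i + (W_i cosα_i − u_i·Δl_i)·tanφ'] / Σ W_i sinα_i, with Δl_i = b_i / cosα_i.
Slice 1: Δl = 2.0/cos(-8.9°) = 2.024 m; N'_1 = 23·cos(-8.9°) − 6·2.024 = 10.6; c'Δl = 30.77; W sinα = -3.6
Slice 2: Δl = 2.1/cos0.4° = 2.100 m; N'_2 = 63·cos0.4° − 16·2.100 = 29.4; c'Δl = 31.92; W sinα = 0.4
Slice 3: Δl = 2.0/cos9.7° = 2.029 m; N'_3 = 86·cos9.7° − 17·2.029 = 50.3; c'Δl = 30.84; W sinα = 14.5
Slice 4: Δl = 2.5/cos20.3° = 2.666 m; N'_4 = 124·cos20.3° − 6·2.666 = 100.3; c'Δl = 40.52; W sinα = 43.0
Slice 5: Δl = 1.4/cos30.0° = 1.617 m; N'_5 = 47·cos30.0° − 18·1.617 = 11.6; c'Δl = 24.57; W sinα = 23.5
Slice 6: Δl = 1.8/cos38.8° = 2.310 m; N'_6 = 25·cos38.8° − 1·2.310 = 17.2; c'Δl = 35.11; W sinα = 15.7
Σc'Δl = 193.7 kN/m; ΣN' = 219.3 kN/m; ΣW sinα = 93.6 kN/m
Resisting = 193.7 + 219.3·tan28.5° = 193.7 + 119.1 = 312.8 kN/m
FS = 312.8 / 93.6 = 3.344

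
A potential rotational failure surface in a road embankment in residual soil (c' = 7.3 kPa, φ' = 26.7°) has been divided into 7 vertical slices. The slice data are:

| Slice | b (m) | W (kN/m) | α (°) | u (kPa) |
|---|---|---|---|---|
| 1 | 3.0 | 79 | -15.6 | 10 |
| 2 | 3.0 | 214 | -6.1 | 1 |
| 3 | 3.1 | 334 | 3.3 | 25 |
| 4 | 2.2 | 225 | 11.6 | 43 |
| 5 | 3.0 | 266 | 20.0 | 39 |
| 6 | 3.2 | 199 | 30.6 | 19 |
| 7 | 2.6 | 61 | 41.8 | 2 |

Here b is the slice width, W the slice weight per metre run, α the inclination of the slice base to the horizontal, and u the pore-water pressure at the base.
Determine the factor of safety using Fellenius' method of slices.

Ordinary method of slices: FS = Σ[c'·Δl_i + (W_i cosα_i − u_i·Δl_i)·tanφ'] / Σ W_i sinα_i, with Δl_i = b_i / cosα_i.
Slice 1: Δl = 3.0/cos(-15.6°) = 3.115 m; N'_1 = 79·cos(-15.6°) − 10·3.115 = 44.9; c'Δl = 22.74; W sinα = -21.2
Slice 2: Δl = 3.0/cos(-6.1°) = 3.017 m; N'_2 = 214·cos(-6.1°) − 1·3.017 = 209.8; c'Δl = 22.02; W sinα = -22.7
Slice 3: Δl = 3.1/cos3.3° = 3.105 m; N'_3 = 334·cos3.3° − 25·3.105 = 255.8; c'Δl = 22.67; W sinα = 19.2
Slice 4: Δl = 2.2/cos11.6° = 2.246 m; N'_4 = 225·cos11.6° − 43·2.246 = 123.8; c'Δl = 16.39; W sinα = 45.2
Slice 5: Δl = 3.0/cos20.0° = 3.193 m; N'_5 = 266·cos20.0° − 39·3.193 = 125.4; c'Δl = 23.31; W sinα = 91.0
Slice 6: Δl = 3.2/cos30.6° = 3.718 m; N'_6 = 199·cos30.6° − 19·3.718 = 100.7; c'Δl = 27.14; W sinα = 101.3
Slice 7: Δl = 2.6/cos41.8° = 3.488 m; N'_7 = 61·cos41.8° − 2·3.488 = 38.5; c'Δl = 25.46; W sinα = 40.7
Σc'Δl = 159.7 kN/m; ΣN' = 899.0 kN/m; ΣW sinα = 253.4 kN/m
Resisting = 159.7 + 899.0·tan26.7° = 159.7 + 452.1 = 611.9 kN/m
FS = 611.9 / 253.4 = 2.414

FS = 2.41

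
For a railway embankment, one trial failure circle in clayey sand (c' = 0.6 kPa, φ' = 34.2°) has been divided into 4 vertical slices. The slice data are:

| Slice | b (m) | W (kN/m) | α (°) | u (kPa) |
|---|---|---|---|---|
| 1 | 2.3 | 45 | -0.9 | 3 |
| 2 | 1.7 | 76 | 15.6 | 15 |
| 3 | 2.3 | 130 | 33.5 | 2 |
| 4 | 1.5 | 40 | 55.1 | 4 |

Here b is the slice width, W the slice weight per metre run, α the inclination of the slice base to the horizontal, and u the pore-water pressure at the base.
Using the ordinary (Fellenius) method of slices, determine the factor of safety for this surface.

Ordinary method of slices: FS = Σ[c'·Δl_i + (W_i cosα_i − u_i·Δl_i)·tanφ'] / Σ W_i sinα_i, with Δl_i = b_i / cosα_i.
Slice 1: Δl = 2.3/cos(-0.9°) = 2.300 m; N'_1 = 45·cos(-0.9°) − 3·2.300 = 38.1; c'Δl = 1.38; W sinα = -0.7
Slice 2: Δl = 1.7/cos15.6° = 1.765 m; N'_2 = 76·cos15.6° − 15·1.765 = 46.7; c'Δl = 1.06; W sinα = 20.4
Slice 3: Δl = 2.3/cos33.5° = 2.758 m; N'_3 = 130·cos33.5° − 2·2.758 = 102.9; c'Δl = 1.65; W sinα = 71.8
Slice 4: Δl = 1.5/cos55.1° = 2.622 m; N'_4 = 40·cos55.1° − 4·2.622 = 12.4; c'Δl = 1.57; W sinα = 32.8
Σc'Δl = 5.7 kN/m; ΣN' = 200.1 kN/m; ΣW sinα = 124.3 kN/m
Resisting = 5.7 + 200.1·tan34.2° = 5.7 + 136.0 = 141.7 kN/m
FS = 141.7 / 124.3 = 1.140

FS = 1.14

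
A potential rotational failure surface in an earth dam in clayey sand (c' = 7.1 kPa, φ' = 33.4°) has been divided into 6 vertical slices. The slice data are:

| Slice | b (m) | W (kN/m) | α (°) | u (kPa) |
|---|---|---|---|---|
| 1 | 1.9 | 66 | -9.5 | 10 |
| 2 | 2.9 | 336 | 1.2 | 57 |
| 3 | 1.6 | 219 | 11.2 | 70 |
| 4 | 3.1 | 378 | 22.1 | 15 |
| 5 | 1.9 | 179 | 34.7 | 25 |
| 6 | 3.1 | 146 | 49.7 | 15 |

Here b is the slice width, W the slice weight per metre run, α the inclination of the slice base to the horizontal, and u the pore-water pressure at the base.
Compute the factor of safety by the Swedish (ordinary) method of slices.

FS = 1.52

Ordinary method of slices: FS = Σ[c'·Δl_i + (W_i cosα_i − u_i·Δl_i)·tanφ'] / Σ W_i sinα_i, with Δl_i = b_i / cosα_i.
Slice 1: Δl = 1.9/cos(-9.5°) = 1.926 m; N'_1 = 66·cos(-9.5°) − 10·1.926 = 45.8; c'Δl = 13.68; W sinα = -10.9
Slice 2: Δl = 2.9/cos1.2° = 2.901 m; N'_2 = 336·cos1.2° − 57·2.901 = 170.6; c'Δl = 20.59; W sinα = 7.0
Slice 3: Δl = 1.6/cos11.2° = 1.631 m; N'_3 = 219·cos11.2° − 70·1.631 = 100.7; c'Δl = 11.58; W sinα = 42.5
Slice 4: Δl = 3.1/cos22.1° = 3.346 m; N'_4 = 378·cos22.1° − 15·3.346 = 300.0; c'Δl = 23.76; W sinα = 142.2
Slice 5: Δl = 1.9/cos34.7° = 2.311 m; N'_5 = 179·cos34.7° − 25·2.311 = 89.4; c'Δl = 16.41; W sinα = 101.9
Slice 6: Δl = 3.1/cos49.7° = 4.793 m; N'_6 = 146·cos49.7° − 15·4.793 = 22.5; c'Δl = 34.03; W sinα = 111.3
Σc'Δl = 120.0 kN/m; ΣN' = 729.0 kN/m; ΣW sinα = 394.1 kN/m
Resisting = 120.0 + 729.0·tan33.4° = 120.0 + 480.7 = 600.8 kN/m
FS = 600.8 / 394.1 = 1.524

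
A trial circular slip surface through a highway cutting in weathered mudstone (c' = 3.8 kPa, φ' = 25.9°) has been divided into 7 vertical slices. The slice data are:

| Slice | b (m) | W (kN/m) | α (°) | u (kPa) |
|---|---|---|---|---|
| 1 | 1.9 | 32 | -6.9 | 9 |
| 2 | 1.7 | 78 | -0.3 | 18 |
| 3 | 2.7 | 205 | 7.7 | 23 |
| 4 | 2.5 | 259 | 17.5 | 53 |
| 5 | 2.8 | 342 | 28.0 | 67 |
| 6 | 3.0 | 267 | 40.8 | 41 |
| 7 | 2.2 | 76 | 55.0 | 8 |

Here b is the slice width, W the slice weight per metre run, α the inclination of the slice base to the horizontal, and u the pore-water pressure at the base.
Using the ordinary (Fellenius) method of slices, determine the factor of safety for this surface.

Ordinary method of slices: FS = Σ[c'·Δl_i + (W_i cosα_i − u_i·Δl_i)·tanφ'] / Σ W_i sinα_i, with Δl_i = b_i / cosα_i.
Slice 1: Δl = 1.9/cos(-6.9°) = 1.914 m; N'_1 = 32·cos(-6.9°) − 9·1.914 = 14.5; c'Δl = 7.27; W sinα = -3.8
Slice 2: Δl = 1.7/cos(-0.3°) = 1.700 m; N'_2 = 78·cos(-0.3°) − 18·1.700 = 47.4; c'Δl = 6.46; W sinα = -0.4
Slice 3: Δl = 2.7/cos7.7° = 2.725 m; N'_3 = 205·cos7.7° − 23·2.725 = 140.5; c'Δl = 10.35; W sinα = 27.5
Slice 4: Δl = 2.5/cos17.5° = 2.621 m; N'_4 = 259·cos17.5° − 53·2.621 = 108.1; c'Δl = 9.96; W sinα = 77.9
Slice 5: Δl = 2.8/cos28.0° = 3.171 m; N'_5 = 342·cos28.0° − 67·3.171 = 89.5; c'Δl = 12.05; W sinα = 160.6
Slice 6: Δl = 3.0/cos40.8° = 3.963 m; N'_6 = 267·cos40.8° − 41·3.963 = 39.6; c'Δl = 15.06; W sinα = 174.5
Slice 7: Δl = 2.2/cos55.0° = 3.836 m; N'_7 = 76·cos55.0° − 8·3.836 = 12.9; c'Δl = 14.58; W sinα = 62.3
Σc'Δl = 75.7 kN/m; ΣN' = 452.5 kN/m; ΣW sinα = 498.4 kN/m
Resisting = 75.7 + 452.5·tan25.9° = 75.7 + 219.7 = 295.5 kN/m
FS = 295.5 / 498.4 = 0.593

FS = 0.59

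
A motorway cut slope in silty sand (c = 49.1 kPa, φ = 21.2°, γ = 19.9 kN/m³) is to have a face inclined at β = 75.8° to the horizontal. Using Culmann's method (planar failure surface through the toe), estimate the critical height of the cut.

Culmann's analysis gives the critical failure plane at α_cr = (β + φ)/2 = (75.8 + 21.2)/2 = 48.5°, and the critical height
H_c = (4c/γ) · sinβ cosφ / [1 − cos(β − φ)]
    = (4·49.1/19.9) · sin75.8°·cos21.2° / [1 − cos(54.6°)]
    = 9.869 · 0.9694·0.9323 / [1 − 0.5793]
    = 9.869 · 0.9038 / 0.4207
    = 21.20 m

H_c = 21.20 m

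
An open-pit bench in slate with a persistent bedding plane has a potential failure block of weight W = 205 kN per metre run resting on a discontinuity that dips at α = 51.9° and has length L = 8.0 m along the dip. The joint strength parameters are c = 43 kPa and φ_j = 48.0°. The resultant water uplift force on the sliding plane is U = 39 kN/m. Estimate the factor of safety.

FS = 2.73

Resolving the block weight along and normal to the plane and applying the Mohr–Coulomb strength on the joint:
N' = W cosα − U = 205·cos51.9° − 39 = 87.5 kN/m
Driving force T = W sinα = 205·sin51.9° = 161.3 kN/m
Resisting force R = c·L + N'·tanφ_j = 43·8.0 + 87.5·tan48.0° = 344.0 + 97.2 = 441.2 kN/m
FS = R / T = 441.2 / 161.3 = 2.735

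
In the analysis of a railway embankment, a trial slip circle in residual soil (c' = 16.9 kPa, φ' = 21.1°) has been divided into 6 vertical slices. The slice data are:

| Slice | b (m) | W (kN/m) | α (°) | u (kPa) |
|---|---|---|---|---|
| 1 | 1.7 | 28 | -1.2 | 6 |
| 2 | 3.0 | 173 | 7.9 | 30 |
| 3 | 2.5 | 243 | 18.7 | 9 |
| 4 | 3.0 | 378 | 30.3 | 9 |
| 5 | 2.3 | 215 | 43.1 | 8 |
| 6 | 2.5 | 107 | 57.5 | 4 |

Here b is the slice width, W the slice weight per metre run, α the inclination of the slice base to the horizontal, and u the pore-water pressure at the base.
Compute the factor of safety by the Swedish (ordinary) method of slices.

Ordinary method of slices: FS = Σ[c'·Δl_i + (W_i cosα_i − u_i·Δl_i)·tanφ'] / Σ W_i sinα_i, with Δl_i = b_i / cosα_i.
Slice 1: Δl = 1.7/cos(-1.2°) = 1.700 m; N'_1 = 28·cos(-1.2°) − 6·1.700 = 17.8; c'Δl = 28.74; W sinα = -0.6
Slice 2: Δl = 3.0/cos7.9° = 3.029 m; N'_2 = 173·cos7.9° − 30·3.029 = 80.5; c'Δl = 51.19; W sinα = 23.8
Slice 3: Δl = 2.5/cos18.7° = 2.639 m; N'_3 = 243·cos18.7° − 9·2.639 = 206.4; c'Δl = 44.60; W sinα = 77.9
Slice 4: Δl = 3.0/cos30.3° = 3.475 m; N'_4 = 378·cos30.3° − 9·3.475 = 295.1; c'Δl = 58.72; W sinα = 190.7
Slice 5: Δl = 2.3/cos43.1° = 3.150 m; N'_5 = 215·cos43.1° − 8·3.150 = 131.8; c'Δl = 53.23; W sinα = 146.9
Slice 6: Δl = 2.5/cos57.5° = 4.653 m; N'_6 = 107·cos57.5° − 4·4.653 = 38.9; c'Δl = 78.63; W sinα = 90.2
Σc'Δl = 315.1 kN/m; ΣN' = 770.5 kN/m; ΣW sinα = 529.0 kN/m
Resisting = 315.1 + 770.5·tan21.1° = 315.1 + 297.3 = 612.4 kN/m
FS = 612.4 / 529.0 = 1.158

FS = 1.16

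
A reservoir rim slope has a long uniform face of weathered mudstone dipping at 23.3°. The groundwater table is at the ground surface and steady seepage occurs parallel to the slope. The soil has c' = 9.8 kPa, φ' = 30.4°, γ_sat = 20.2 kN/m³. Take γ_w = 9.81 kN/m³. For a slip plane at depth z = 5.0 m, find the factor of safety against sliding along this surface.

FS = 0.97

With seepage parallel to the slope and the water table at the surface, the effective normal stress on the slip plane uses the buoyant unit weight γ' = γ_sat − γ_w while the driving shear stress uses γ_sat:
FS = [c' + γ' z cos²β tanφ'] / [γ_sat z sinβ cosβ]
γ' = 20.2 − 9.81 = 10.39 kN/m³
Numerator = 9.8 + 10.39·5.0·cos²23.3°·tan30.4° = 9.8 + 10.39·5.0·0.8435·0.5867 = 35.510 kPa
Denominator = 20.2·5.0·sin23.3°·cos23.3° = 20.2·5.0·0.3955·0.9184 = 36.692 kPa
FS = 35.510 / 36.692 = 0.968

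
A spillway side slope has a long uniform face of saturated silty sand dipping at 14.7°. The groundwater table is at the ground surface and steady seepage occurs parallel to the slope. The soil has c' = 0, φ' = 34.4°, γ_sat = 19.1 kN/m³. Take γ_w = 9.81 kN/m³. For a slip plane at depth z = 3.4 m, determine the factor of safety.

FS = 1.27

With seepage parallel to the slope and the water table at the surface, the effective normal stress on the slip plane uses the buoyant unit weight γ' = γ_sat − γ_w while the driving shear stress uses γ_sat:
FS = [c' + γ' z cos²β tanφ'] / [γ_sat z sinβ cosβ]
(For c' = 0 this reduces to FS = (γ'/γ_sat)·tanφ'/tanβ.)
γ' = 19.1 − 9.81 = 9.29 kN/m³
Numerator = 0.0 + 9.29·3.4·cos²14.7°·tan34.4° = 0.0 + 9.29·3.4·0.9356·0.6847 = 20.235 kPa
Denominator = 19.1·3.4·sin14.7°·cos14.7° = 19.1·3.4·0.2538·0.9673 = 15.940 kPa
FS = 20.235 / 15.940 = 1.269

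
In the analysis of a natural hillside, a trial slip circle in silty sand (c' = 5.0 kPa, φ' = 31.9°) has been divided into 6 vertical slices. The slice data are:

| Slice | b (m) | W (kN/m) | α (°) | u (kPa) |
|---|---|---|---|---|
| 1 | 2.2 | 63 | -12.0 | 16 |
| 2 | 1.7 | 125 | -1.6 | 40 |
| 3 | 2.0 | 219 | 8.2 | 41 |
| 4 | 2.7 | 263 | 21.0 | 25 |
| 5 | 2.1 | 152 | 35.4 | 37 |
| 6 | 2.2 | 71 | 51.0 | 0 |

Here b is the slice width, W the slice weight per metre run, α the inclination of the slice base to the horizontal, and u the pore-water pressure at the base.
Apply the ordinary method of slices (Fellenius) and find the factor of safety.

FS = 1.44

Ordinary method of slices: FS = Σ[c'·Δl_i + (W_i cosα_i − u_i·Δl_i)·tanφ'] / Σ W_i sinα_i, with Δl_i = b_i / cosα_i.
Slice 1: Δl = 2.2/cos(-12.0°) = 2.249 m; N'_1 = 63·cos(-12.0°) − 16·2.249 = 25.6; c'Δl = 11.25; W sinα = -13.1
Slice 2: Δl = 1.7/cos(-1.6°) = 1.701 m; N'_2 = 125·cos(-1.6°) − 40·1.701 = 56.9; c'Δl = 8.50; W sinα = -3.5
Slice 3: Δl = 2.0/cos8.2° = 2.021 m; N'_3 = 219·cos8.2° − 41·2.021 = 133.9; c'Δl = 10.10; W sinα = 31.2
Slice 4: Δl = 2.7/cos21.0° = 2.892 m; N'_4 = 263·cos21.0° − 25·2.892 = 173.2; c'Δl = 14.46; W sinα = 94.3
Slice 5: Δl = 2.1/cos35.4° = 2.576 m; N'_5 = 152·cos35.4° − 37·2.576 = 28.6; c'Δl = 12.88; W sinα = 88.1
Slice 6: Δl = 2.2/cos51.0° = 3.496 m; N'_6 = 71·cos51.0° − 0·3.496 = 44.7; c'Δl = 17.48; W sinα = 55.2
Σc'Δl = 74.7 kN/m; ΣN' = 463.0 kN/m; ΣW sinα = 252.1 kN/m
Resisting = 74.7 + 463.0·tan31.9° = 74.7 + 288.2 = 362.8 kN/m
FS = 362.8 / 252.1 = 1.439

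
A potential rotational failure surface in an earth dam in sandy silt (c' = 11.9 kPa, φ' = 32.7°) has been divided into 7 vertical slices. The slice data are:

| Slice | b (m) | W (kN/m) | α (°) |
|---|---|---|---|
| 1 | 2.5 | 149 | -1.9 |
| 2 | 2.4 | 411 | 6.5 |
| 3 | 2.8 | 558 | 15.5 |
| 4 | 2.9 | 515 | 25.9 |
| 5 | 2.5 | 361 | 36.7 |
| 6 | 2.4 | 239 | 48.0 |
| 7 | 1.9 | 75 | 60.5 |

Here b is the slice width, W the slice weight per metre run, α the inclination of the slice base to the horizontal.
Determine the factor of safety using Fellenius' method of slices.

FS = 1.80

Ordinary method of slices: FS = Σ[c'·Δl_i + (W_i cosα_i)·tanφ'] / Σ W_i sinα_i, with Δl_i = b_i / cosα_i.
Slice 1: Δl = 2.5/cos(-1.9°) = 2.501 m; N'_1 = 149·cos(-1.9°) = 148.9; c'Δl = 29.77; W sinα = -4.9
Slice 2: Δl = 2.4/cos6.5° = 2.416 m; N'_2 = 411·cos6.5° = 408.4; c'Δl = 28.74; W sinα = 46.5
Slice 3: Δl = 2.8/cos15.5° = 2.906 m; N'_3 = 558·cos15.5° = 537.7; c'Δl = 34.58; W sinα = 149.1
Slice 4: Δl = 2.9/cos25.9° = 3.224 m; N'_4 = 515·cos25.9° = 463.3; c'Δl = 38.36; W sinα = 225.0
Slice 5: Δl = 2.5/cos36.7° = 3.118 m; N'_5 = 361·cos36.7° = 289.4; c'Δl = 37.11; W sinα = 215.7
Slice 6: Δl = 2.4/cos48.0° = 3.587 m; N'_6 = 239·cos48.0° = 159.9; c'Δl = 42.68; W sinα = 177.6
Slice 7: Δl = 1.9/cos60.5° = 3.858 m; N'_7 = 75·cos60.5° = 36.9; c'Δl = 45.92; W sinα = 65.3
Σc'Δl = 257.2 kN/m; ΣN' = 2044.5 kN/m; ΣW sinα = 874.3 kN/m
Resisting = 257.2 + 2044.5·tan32.7° = 257.2 + 1312.6 = 1569.7 kN/m
FS = 1569.7 / 874.3 = 1.795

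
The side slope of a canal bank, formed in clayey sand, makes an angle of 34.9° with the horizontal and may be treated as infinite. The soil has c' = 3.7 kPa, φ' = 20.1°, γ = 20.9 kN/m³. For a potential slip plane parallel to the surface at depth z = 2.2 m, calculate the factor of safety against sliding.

For an infinite slope with a slip plane parallel to the surface (no pore pressure): FS = [c' + γz cos²β tanφ'] / [γz sinβ cosβ].
γz = 20.9·2.2 = 45.98 kN/m²
Numerator = 3.7 + 45.98·cos²34.9°·tan20.1° = 3.7 + 45.98·0.6726·0.3659 = 15.018 kPa
Denominator = 45.98·sin34.9°·cos34.9° = 45.98·0.5721·0.8202 = 21.576 kPa
FS = 15.018 / 21.576 = 0.696

FS = 0.70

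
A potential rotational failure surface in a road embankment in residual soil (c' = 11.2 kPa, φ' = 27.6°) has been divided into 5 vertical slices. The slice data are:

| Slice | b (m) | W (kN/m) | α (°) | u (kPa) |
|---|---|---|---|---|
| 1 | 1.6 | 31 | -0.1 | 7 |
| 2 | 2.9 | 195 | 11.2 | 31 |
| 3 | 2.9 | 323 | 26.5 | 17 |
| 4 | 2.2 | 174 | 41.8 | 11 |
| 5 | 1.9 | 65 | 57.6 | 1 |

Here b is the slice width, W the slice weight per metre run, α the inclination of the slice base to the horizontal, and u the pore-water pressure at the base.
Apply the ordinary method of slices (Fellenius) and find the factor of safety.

FS = 1.17

Ordinary method of slices: FS = Σ[c'·Δl_i + (W_i cosα_i − u_i·Δl_i)·tanφ'] / Σ W_i sinα_i, with Δl_i = b_i / cosα_i.
Slice 1: Δl = 1.6/cos(-0.1°) = 1.600 m; N'_1 = 31·cos(-0.1°) − 7·1.600 = 19.8; c'Δl = 17.92; W sinα = -0.1
Slice 2: Δl = 2.9/cos11.2° = 2.956 m; N'_2 = 195·cos11.2° − 31·2.956 = 99.6; c'Δl = 33.11; W sinα = 37.9
Slice 3: Δl = 2.9/cos26.5° = 3.240 m; N'_3 = 323·cos26.5° − 17·3.240 = 234.0; c'Δl = 36.29; W sinα = 144.1
Slice 4: Δl = 2.2/cos41.8° = 2.951 m; N'_4 = 174·cos41.8° − 11·2.951 = 97.3; c'Δl = 33.05; W sinα = 116.0
Slice 5: Δl = 1.9/cos57.6° = 3.546 m; N'_5 = 65·cos57.6° − 1·3.546 = 31.3; c'Δl = 39.71; W sinα = 54.9
Σc'Δl = 160.1 kN/m; ΣN' = 481.9 kN/m; ΣW sinα = 352.8 kN/m
Resisting = 160.1 + 481.9·tan27.6° = 160.1 + 252.0 = 412.0 kN/m
FS = 412.0 / 352.8 = 1.168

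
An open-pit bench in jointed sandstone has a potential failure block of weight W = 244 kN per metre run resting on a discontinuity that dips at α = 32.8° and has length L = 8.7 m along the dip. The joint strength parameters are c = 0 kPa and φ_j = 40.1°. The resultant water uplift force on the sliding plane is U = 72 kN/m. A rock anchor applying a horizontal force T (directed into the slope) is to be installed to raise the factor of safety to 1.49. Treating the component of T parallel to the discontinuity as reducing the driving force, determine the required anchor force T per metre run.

T = 50 kN/m

Resolving forces along and normal to the sliding plane, with the horizontal anchor force T adding T·sinα to the effective normal force and T·cosα acting up the plane against the driving force:
FS = [cL + (W cosα − U + T sinα) tanφ_j] / [W sinα − T cosα]
Without the anchor: N' = 133.1 kN/m, driving T_d = 132.2 kN/m, resisting R = 0·8.7 + 133.1·tan40.1° = 112.1 kN/m, FS = 0.85.
Setting FS = 1.49 and solving for T:
1.49·(132.2 − T cos32.8°) = 112.1 + T sin32.8°·tan40.1°
T·(sin32.8°·tan40.1° + 1.49·cos32.8°) = 1.49·132.2 − 112.1
T·(0.5417·0.8421 + 1.49·0.8406) = 196.9 − 112.1 = 84.9
T·1.7086 = 84.9
T = 49.7 kN/m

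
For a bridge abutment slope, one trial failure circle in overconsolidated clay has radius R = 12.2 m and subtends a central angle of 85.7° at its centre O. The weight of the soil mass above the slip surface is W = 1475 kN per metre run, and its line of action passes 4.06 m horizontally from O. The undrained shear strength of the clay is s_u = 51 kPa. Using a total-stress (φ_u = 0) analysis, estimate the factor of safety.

Taking moments about the centre O, the resisting moment is provided by the undrained shear strength acting along the arc:
Arc length L_a = R·θ = 12.2·(85.7°·π/180) = 12.2·1.4957 = 18.25 m
M_R = s_u·L_a·R = 51·18.25·12.2 = 11354.0 kN·m/m
M_D = W·d = 1475·4.06 = 5988.5 kN·m/m
FS = M_R / M_D = 11354.0 / 5988.5 = 1.896

FS = 1.90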